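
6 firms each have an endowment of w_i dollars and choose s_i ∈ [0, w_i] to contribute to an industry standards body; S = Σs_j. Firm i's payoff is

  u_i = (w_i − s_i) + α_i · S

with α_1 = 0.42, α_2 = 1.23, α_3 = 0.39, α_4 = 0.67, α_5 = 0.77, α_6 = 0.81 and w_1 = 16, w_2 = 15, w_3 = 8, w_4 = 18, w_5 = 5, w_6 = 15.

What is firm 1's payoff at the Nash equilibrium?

22.3

∂u_i/∂s_i = α_i − 1, so firm i contributes w_i if α_i > 1, else 0.
α_i > 1 for i ∈ {2}; NE contributions (0, 15, 0, 0, 0, 0), S = 15.
u_1 = (16 − 0) + 0.42·15 = 22.3.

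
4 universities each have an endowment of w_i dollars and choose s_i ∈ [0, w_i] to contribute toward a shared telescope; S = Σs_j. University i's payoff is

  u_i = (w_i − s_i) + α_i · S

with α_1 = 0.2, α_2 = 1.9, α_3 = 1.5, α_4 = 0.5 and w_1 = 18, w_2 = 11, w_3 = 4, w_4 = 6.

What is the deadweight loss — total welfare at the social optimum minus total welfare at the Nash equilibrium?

74.4

∂u_i/∂s_i = α_i − 1, so university i contributes w_i if α_i > 1, else 0.
α_i > 1 for i ∈ {2, 3}; NE contributions (0, 11, 4, 0), S = 15.
W^NE = Σw_i − S^NE + (Σα_i)·S^NE = 39 + 3.1·15 = 85.5.
Planner: ∂(Σu_j)/∂s_i = Σα_j − 1 = 3.1 > 0, so everyone contributes w_i; S^SO = 39, W^SO = 39 + 3.1·39 = 159.9.
Deadweight loss = 74.4.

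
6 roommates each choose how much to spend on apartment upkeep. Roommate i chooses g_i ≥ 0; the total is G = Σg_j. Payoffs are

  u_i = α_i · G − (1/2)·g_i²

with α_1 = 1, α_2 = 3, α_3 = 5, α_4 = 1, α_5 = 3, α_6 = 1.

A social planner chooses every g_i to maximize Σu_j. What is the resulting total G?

84

Planner FOC: ∂(Σu_j)/∂g_i = (Σα_j) − g_i = 0, so g_i^SO = Σα_j = 14 for every i; G^SO = 84.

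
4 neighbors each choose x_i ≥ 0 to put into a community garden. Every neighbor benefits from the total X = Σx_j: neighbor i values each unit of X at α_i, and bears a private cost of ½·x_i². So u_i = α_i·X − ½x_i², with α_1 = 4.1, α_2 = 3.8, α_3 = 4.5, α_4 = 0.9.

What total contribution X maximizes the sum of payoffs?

53.2

Planner FOC: ∂(Σu_j)/∂x_i = (Σα_j) − x_i = 0, so x_i^SO = Σα_j = 13.3 for every i; X^SO = 53.2.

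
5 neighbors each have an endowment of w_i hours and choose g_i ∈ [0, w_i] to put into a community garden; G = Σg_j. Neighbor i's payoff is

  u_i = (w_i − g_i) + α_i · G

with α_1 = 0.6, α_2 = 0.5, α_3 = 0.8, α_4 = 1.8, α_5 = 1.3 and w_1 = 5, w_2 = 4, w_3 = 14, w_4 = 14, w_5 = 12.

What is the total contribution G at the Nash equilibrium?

26

∂u_i/∂g_i = α_i − 1, so neighbor i contributes w_i if α_i > 1, else 0.
α_i > 1 for i ∈ {4, 5}; NE contributions (0, 0, 0, 14, 12), G = 26.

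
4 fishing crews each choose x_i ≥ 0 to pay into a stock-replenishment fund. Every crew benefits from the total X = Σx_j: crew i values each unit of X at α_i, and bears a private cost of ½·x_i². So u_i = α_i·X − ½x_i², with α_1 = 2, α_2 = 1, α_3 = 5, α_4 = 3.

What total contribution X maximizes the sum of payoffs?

44

Planner FOC: ∂(Σu_j)/∂x_i = (Σα_j) − x_i = 0, so x_i^SO = Σα_j = 11 for every i; X^SO = 44.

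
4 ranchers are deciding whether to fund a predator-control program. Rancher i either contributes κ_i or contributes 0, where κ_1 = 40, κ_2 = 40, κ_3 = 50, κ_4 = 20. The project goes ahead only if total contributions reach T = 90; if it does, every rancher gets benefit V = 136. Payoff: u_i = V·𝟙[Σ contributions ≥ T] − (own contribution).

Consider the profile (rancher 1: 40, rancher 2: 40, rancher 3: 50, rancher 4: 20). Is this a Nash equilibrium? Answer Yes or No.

Total = 150 ≥ 90: provided.
Rancher 1 (pledges 40, payoff 96): dropping to 0 → total 110, payoff 136. Profitable deviation.

No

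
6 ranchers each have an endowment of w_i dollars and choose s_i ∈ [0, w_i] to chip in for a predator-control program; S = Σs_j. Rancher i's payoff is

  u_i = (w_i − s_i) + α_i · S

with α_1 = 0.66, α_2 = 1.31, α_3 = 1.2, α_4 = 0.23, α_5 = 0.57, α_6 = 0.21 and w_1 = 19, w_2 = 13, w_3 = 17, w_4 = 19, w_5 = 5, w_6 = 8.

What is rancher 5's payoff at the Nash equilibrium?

∂u_i/∂s_i = α_i − 1, so rancher i contributes w_i if α_i > 1, else 0.
α_i > 1 for i ∈ {2, 3}; NE contributions (0, 13, 17, 0, 0, 0), S = 30.
u_5 = (5 − 0) + 0.57·30 = 22.1.

22.1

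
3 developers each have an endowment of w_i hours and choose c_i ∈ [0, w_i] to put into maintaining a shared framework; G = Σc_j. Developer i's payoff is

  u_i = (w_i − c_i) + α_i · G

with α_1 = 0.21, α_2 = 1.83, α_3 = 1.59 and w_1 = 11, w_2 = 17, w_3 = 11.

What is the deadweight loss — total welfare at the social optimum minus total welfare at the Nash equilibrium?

28.93

∂u_i/∂c_i = α_i − 1, so developer i contributes w_i if α_i > 1, else 0.
α_i > 1 for i ∈ {2, 3}; NE contributions (0, 17, 11), G = 28.
W^NE = Σw_i − G^NE + (Σα_i)·G^NE = 39 + 2.63·28 = 112.64.
Planner: ∂(Σu_j)/∂c_i = Σα_j − 1 = 2.63 > 0, so everyone contributes w_i; G^SO = 39, W^SO = 39 + 2.63·39 = 141.57.
Deadweight loss = 28.93.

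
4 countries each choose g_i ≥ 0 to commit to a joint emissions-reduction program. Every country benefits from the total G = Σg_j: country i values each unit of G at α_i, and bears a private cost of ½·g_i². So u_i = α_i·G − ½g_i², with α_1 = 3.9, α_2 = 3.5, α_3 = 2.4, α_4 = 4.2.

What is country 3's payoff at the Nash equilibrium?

30.72

Country i's FOC: ∂u_i/∂g_i = α_i − g_i = 0, so g_i* = α_i.
NE contributions = (3.9, 3.5, 2.4, 4.2); G = 14.
u_3 = α_3·G − ½·(g_3)² = 2.4·14 − ½·2.4² = 30.72.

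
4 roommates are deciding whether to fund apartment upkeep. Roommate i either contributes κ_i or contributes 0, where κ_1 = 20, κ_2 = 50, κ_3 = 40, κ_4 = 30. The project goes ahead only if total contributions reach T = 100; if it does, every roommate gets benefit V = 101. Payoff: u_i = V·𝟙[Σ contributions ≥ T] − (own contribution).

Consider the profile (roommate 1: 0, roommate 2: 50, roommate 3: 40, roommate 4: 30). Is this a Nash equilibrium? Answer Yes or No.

Yes

Total = 120 ≥ 100: provided.
Roommate 1 (pledges 0, payoff 101): pledging 20 → total 140, payoff 81. No gain.
Roommate 2 (pledges 50, payoff 51): dropping to 0 → total 70, payoff 0. No gain.
Roommate 3 (pledges 40, payoff 61): dropping to 0 → total 80, payoff 0. No gain.
Roommate 4 (pledges 30, payoff 71): dropping to 0 → total 90, payoff 0. No gain.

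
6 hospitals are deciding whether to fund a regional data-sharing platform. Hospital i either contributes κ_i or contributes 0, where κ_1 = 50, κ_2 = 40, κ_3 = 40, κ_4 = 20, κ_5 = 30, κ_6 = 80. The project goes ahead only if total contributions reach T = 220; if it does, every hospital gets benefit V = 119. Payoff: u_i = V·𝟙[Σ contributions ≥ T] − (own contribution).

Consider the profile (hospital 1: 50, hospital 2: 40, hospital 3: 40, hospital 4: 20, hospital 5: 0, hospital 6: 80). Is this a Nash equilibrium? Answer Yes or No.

Total = 230 ≥ 220: provided.
Hospital 1 (pledges 50, payoff 69): dropping to 0 → total 180, payoff 0. No gain.
Hospital 2 (pledges 40, payoff 79): dropping to 0 → total 190, payoff 0. No gain.
Hospital 3 (pledges 40, payoff 79): dropping to 0 → total 190, payoff 0. No gain.
Hospital 4 (pledges 20, payoff 99): dropping to 0 → total 210, payoff 0. No gain.
Hospital 5 (pledges 0, payoff 119): pledging 30 → total 260, payoff 89. No gain.
Hospital 6 (pledges 80, payoff 39): dropping to 0 → total 150, payoff 0. No gain.

Yes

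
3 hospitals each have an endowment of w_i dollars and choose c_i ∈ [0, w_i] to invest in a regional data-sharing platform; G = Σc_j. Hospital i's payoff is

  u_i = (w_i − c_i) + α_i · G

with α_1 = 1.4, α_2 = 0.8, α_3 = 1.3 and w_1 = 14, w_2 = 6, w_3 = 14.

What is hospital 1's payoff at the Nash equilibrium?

∂u_i/∂c_i = α_i − 1, so hospital i contributes w_i if α_i > 1, else 0.
α_i > 1 for i ∈ {1, 3}; NE contributions (14, 0, 14), G = 28.
u_1 = (14 − 14) + 1.4·28 = 39.2.

39.2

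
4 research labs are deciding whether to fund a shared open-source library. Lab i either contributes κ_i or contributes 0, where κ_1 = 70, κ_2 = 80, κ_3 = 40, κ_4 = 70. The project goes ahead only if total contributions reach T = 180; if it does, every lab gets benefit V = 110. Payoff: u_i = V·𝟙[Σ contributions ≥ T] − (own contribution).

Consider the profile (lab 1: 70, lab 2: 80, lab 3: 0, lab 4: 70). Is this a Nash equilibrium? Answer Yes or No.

Total = 220 ≥ 180: provided.
Lab 1 (pledges 70, payoff 40): dropping to 0 → total 150, payoff 0. No gain.
Lab 2 (pledges 80, payoff 30): dropping to 0 → total 140, payoff 0. No gain.
Lab 3 (pledges 0, payoff 110): pledging 40 → total 260, payoff 70. No gain.
Lab 4 (pledges 70, payoff 40): dropping to 0 → total 150, payoff 0. No gain.

Yes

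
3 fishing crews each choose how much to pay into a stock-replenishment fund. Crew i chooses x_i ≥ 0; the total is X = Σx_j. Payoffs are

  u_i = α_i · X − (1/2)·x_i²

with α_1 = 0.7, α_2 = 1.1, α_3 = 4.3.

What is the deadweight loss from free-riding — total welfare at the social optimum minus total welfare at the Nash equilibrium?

28.7

Crew i's FOC: ∂u_i/∂x_i = α_i − x_i = 0, so x_i* = α_i.
NE contributions = (0.7, 1.1, 4.3); X = 6.1.
W^NE = (Σα)·X − ½Σα_i² = 6.1² − ½·20.19 = 27.115.
Planner sets x_i = Σα_j = 6.1 for every i, so X^SO = 3·6.1 = 18.3.
W^SO = (Σα)·X^SO − ½·3·(Σα)² = (3/2)·6.1² = 55.815.
Deadweight loss = W^SO − W^NE = 28.7.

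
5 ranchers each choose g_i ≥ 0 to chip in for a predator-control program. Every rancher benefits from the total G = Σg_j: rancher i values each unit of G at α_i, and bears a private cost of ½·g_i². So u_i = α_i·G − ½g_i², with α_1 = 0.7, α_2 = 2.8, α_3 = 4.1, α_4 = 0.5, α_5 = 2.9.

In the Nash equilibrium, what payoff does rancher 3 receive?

Rancher i's FOC: ∂u_i/∂g_i = α_i − g_i = 0, so g_i* = α_i.
NE contributions = (0.7, 2.8, 4.1, 0.5, 2.9); G = 11.
u_3 = α_3·G − ½·(g_3)² = 4.1·11 − ½·4.1² = 36.695.

36.695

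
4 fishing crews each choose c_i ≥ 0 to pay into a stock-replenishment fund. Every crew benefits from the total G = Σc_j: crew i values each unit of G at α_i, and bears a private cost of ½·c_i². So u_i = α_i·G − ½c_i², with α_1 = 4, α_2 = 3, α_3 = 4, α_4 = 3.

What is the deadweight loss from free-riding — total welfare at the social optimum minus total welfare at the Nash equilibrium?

221

Crew i's FOC: ∂u_i/∂c_i = α_i − c_i = 0, so c_i* = α_i.
NE contributions = (4, 3, 4, 3); G = 14.
W^NE = (Σα)·G − ½Σα_i² = 14² − ½·50 = 171.
Planner sets c_i = Σα_j = 14 for every i, so G^SO = 4·14 = 56.
W^SO = (Σα)·G^SO − ½·4·(Σα)² = (4/2)·14² = 392.
Deadweight loss = W^SO − W^NE = 221.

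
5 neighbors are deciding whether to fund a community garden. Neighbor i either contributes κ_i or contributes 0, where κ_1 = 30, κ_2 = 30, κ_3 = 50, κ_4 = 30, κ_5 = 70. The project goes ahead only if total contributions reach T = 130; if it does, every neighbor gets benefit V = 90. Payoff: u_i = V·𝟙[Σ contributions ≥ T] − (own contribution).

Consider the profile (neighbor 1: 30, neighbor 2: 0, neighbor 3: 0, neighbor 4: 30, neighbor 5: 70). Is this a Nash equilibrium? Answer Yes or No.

Total = 130 ≥ 130: provided.
Neighbor 1 (pledges 30, payoff 60): dropping to 0 → total 100, payoff 0. No gain.
Neighbor 2 (pledges 0, payoff 90): pledging 30 → total 160, payoff 60. No gain.
Neighbor 3 (pledges 0, payoff 90): pledging 50 → total 180, payoff 40. No gain.
Neighbor 4 (pledges 30, payoff 60): dropping to 0 → total 100, payoff 0. No gain.
Neighbor 5 (pledges 70, payoff 20): dropping to 0 → total 60, payoff 0. No gain.

Yes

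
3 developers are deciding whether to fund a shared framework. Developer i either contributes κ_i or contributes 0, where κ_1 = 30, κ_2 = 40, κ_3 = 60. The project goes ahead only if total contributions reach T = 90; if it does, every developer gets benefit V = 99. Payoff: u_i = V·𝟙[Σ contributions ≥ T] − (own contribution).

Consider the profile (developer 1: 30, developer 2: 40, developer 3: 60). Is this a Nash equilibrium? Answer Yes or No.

No

Total = 130 ≥ 90: provided.
Developer 1 (pledges 30, payoff 69): dropping to 0 → total 100, payoff 99. Profitable deviation.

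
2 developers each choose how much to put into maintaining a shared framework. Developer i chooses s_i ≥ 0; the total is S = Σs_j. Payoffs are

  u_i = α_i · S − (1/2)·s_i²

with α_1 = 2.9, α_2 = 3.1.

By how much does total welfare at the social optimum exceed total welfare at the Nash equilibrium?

Developer i's FOC: ∂u_i/∂s_i = α_i − s_i = 0, so s_i* = α_i.
NE contributions = (2.9, 3.1); S = 6.
W^NE = (Σα)·S − ½Σα_i² = 6² − ½·18.02 = 26.99.
Planner sets s_i = Σα_j = 6 for every i, so S^SO = 2·6 = 12.
W^SO = (Σα)·S^SO − ½·2·(Σα)² = (2/2)·6² = 36.
Deadweight loss = W^SO − W^NE = 9.01.

9.01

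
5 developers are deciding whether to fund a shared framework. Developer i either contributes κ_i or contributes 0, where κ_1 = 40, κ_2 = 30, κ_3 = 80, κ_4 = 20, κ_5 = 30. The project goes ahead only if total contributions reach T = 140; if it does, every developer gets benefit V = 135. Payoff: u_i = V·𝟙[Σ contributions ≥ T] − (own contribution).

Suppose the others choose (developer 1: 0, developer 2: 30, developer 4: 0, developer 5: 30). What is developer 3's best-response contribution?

Others' total = 60. Contributing 80 brings total to 140 ≥ 140: gain V − κ_3 = 55.
Best response: 80.

80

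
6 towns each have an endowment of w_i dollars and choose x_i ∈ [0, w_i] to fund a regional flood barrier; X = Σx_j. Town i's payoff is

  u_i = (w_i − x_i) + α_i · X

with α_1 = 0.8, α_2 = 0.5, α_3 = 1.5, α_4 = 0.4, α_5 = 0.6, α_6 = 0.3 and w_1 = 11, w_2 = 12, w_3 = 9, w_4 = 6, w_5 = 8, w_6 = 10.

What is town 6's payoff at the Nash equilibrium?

12.7

∂u_i/∂x_i = α_i − 1, so town i contributes w_i if α_i > 1, else 0.
α_i > 1 for i ∈ {3}; NE contributions (0, 0, 9, 0, 0, 0), X = 9.
u_6 = (10 − 0) + 0.3·9 = 12.7.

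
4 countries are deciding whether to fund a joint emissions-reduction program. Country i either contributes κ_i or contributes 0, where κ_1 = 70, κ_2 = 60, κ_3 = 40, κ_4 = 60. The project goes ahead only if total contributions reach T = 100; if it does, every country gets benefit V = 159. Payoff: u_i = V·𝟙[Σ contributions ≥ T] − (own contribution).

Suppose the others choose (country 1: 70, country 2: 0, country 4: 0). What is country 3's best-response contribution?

40

Others' total = 70. Contributing 40 brings total to 110 ≥ 100: gain V − κ_3 = 119.
Best response: 40.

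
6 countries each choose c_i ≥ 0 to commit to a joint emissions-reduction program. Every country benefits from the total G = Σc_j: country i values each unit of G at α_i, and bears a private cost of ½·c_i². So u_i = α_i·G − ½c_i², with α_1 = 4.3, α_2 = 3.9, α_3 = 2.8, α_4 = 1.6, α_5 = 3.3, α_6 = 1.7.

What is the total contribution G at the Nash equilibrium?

Country i's FOC: ∂u_i/∂c_i = α_i − c_i = 0, so c_i* = α_i.
NE contributions = (4.3, 3.9, 2.8, 1.6, 3.3, 1.7); G = 17.6.

17.6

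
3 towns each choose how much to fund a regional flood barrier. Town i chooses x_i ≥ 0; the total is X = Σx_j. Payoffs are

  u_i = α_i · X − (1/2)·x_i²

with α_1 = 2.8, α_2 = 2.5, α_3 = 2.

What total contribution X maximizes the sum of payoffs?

21.9

Planner FOC: ∂(Σu_j)/∂x_i = (Σα_j) − x_i = 0, so x_i^SO = Σα_j = 7.3 for every i; X^SO = 21.9.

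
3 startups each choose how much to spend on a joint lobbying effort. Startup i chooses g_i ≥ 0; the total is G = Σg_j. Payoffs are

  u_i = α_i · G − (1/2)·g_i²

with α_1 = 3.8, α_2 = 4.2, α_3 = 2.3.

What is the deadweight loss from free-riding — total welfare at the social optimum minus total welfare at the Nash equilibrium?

Startup i's FOC: ∂u_i/∂g_i = α_i − g_i = 0, so g_i* = α_i.
NE contributions = (3.8, 4.2, 2.3); G = 10.3.
W^NE = (Σα)·G − ½Σα_i² = 10.3² − ½·37.37 = 87.405.
Planner sets g_i = Σα_j = 10.3 for every i, so G^SO = 3·10.3 = 30.9.
W^SO = (Σα)·G^SO − ½·3·(Σα)² = (3/2)·10.3² = 159.135.
Deadweight loss = W^SO − W^NE = 71.73.

71.73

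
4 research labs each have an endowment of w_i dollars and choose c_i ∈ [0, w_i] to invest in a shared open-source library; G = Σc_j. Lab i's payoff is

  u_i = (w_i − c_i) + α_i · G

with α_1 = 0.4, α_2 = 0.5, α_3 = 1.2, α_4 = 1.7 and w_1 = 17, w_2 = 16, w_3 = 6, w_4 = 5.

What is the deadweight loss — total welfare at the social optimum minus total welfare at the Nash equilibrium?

92.4

∂u_i/∂c_i = α_i − 1, so lab i contributes w_i if α_i > 1, else 0.
α_i > 1 for i ∈ {3, 4}; NE contributions (0, 0, 6, 5), G = 11.
W^NE = Σw_i − G^NE + (Σα_i)·G^NE = 44 + 2.8·11 = 74.8.
Planner: ∂(Σu_j)/∂c_i = Σα_j − 1 = 2.8 > 0, so everyone contributes w_i; G^SO = 44, W^SO = 44 + 2.8·44 = 167.2.
Deadweight loss = 92.4.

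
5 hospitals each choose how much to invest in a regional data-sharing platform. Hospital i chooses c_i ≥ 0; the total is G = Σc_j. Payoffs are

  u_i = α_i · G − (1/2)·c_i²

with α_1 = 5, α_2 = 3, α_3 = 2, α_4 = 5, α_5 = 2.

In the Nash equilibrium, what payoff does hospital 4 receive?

Hospital i's FOC: ∂u_i/∂c_i = α_i − c_i = 0, so c_i* = α_i.
NE contributions = (5, 3, 2, 5, 2); G = 17.
u_4 = α_4·G − ½·(c_4)² = 5·17 − ½·5² = 72.5.

72.5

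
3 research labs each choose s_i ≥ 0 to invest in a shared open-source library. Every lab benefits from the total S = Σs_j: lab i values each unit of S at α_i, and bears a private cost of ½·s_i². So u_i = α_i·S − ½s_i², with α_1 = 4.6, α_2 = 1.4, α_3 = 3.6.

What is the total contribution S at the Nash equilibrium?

Lab i's FOC: ∂u_i/∂s_i = α_i − s_i = 0, so s_i* = α_i.
NE contributions = (4.6, 1.4, 3.6); S = 9.6.

9.6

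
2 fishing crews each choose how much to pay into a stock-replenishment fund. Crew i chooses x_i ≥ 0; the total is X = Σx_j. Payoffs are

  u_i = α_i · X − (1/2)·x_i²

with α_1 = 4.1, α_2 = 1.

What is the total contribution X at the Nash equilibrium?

Crew i's FOC: ∂u_i/∂x_i = α_i − x_i = 0, so x_i* = α_i.
NE contributions = (4.1, 1); X = 5.1.

5.1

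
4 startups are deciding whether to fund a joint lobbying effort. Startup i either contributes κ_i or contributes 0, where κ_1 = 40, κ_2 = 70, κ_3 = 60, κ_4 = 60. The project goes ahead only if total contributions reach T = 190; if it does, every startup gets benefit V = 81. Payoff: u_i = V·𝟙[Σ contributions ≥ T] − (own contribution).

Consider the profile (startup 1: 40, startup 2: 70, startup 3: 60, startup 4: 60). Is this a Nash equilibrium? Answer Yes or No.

No

Total = 230 ≥ 190: provided.
Startup 1 (pledges 40, payoff 41): dropping to 0 → total 190, payoff 81. Profitable deviation.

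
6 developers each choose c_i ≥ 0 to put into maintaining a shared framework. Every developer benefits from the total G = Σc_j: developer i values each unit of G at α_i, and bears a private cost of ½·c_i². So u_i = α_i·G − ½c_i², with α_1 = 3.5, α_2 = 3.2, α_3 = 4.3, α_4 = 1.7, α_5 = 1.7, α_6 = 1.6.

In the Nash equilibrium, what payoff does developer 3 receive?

59.555

Developer i's FOC: ∂u_i/∂c_i = α_i − c_i = 0, so c_i* = α_i.
NE contributions = (3.5, 3.2, 4.3, 1.7, 1.7, 1.6); G = 16.
u_3 = α_3·G − ½·(c_3)² = 4.3·16 − ½·4.3² = 59.555.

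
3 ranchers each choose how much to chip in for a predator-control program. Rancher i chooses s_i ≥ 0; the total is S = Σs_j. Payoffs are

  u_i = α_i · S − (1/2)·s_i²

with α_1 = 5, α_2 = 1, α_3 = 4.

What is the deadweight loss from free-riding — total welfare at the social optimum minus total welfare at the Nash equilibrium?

71

Rancher i's FOC: ∂u_i/∂s_i = α_i − s_i = 0, so s_i* = α_i.
NE contributions = (5, 1, 4); S = 10.
W^NE = (Σα)·S − ½Σα_i² = 10² − ½·42 = 79.
Planner sets s_i = Σα_j = 10 for every i, so S^SO = 3·10 = 30.
W^SO = (Σα)·S^SO − ½·3·(Σα)² = (3/2)·10² = 150.
Deadweight loss = W^SO − W^NE = 71.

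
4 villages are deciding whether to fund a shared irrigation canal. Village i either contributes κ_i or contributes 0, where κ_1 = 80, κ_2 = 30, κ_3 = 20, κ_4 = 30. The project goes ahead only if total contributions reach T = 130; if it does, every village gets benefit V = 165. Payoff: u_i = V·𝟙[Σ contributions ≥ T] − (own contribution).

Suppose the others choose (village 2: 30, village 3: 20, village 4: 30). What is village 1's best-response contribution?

Others' total = 80. Contributing 80 brings total to 160 ≥ 130: gain V − κ_1 = 85.
Best response: 80.

80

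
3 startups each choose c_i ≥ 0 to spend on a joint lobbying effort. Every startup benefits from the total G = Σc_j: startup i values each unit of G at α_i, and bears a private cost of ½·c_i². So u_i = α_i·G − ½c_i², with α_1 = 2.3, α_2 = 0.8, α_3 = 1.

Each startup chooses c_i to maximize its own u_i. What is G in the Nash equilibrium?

4.1

Startup i's FOC: ∂u_i/∂c_i = α_i − c_i = 0, so c_i* = α_i.
NE contributions = (2.3, 0.8, 1); G = 4.1.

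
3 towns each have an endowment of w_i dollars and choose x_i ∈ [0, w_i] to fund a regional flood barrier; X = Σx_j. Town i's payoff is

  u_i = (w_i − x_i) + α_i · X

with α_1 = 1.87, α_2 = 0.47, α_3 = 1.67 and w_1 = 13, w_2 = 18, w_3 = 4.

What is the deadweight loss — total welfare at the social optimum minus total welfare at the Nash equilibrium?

∂u_i/∂x_i = α_i − 1, so town i contributes w_i if α_i > 1, else 0.
α_i > 1 for i ∈ {1, 3}; NE contributions (13, 0, 4), X = 17.
W^NE = Σw_i − X^NE + (Σα_i)·X^NE = 35 + 3.01·17 = 86.17.
Planner: ∂(Σu_j)/∂x_i = Σα_j − 1 = 3.01 > 0, so everyone contributes w_i; X^SO = 35, W^SO = 35 + 3.01·35 = 140.35.
Deadweight loss = 54.18.

54.18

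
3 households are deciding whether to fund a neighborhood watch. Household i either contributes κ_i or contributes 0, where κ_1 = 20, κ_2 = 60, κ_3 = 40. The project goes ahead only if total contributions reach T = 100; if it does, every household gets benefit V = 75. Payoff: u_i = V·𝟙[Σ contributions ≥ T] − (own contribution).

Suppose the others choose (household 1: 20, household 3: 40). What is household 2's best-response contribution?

60

Others' total = 60. Contributing 60 brings total to 120 ≥ 100: gain V − κ_2 = 15.
Best response: 60.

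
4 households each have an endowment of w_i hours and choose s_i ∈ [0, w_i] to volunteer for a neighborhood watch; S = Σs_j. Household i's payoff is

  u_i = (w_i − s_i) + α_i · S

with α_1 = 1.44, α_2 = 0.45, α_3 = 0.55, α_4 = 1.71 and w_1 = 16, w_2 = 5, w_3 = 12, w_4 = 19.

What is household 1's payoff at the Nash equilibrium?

50.4

∂u_i/∂s_i = α_i − 1, so household i contributes w_i if α_i > 1, else 0.
α_i > 1 for i ∈ {1, 4}; NE contributions (16, 0, 0, 19), S = 35.
u_1 = (16 − 16) + 1.44·35 = 50.4.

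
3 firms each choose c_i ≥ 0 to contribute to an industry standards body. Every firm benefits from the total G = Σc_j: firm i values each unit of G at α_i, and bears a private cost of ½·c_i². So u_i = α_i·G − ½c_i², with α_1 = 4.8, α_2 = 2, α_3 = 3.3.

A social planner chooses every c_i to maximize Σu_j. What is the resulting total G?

30.3

Planner FOC: ∂(Σu_j)/∂c_i = (Σα_j) − c_i = 0, so c_i^SO = Σα_j = 10.1 for every i; G^SO = 30.3.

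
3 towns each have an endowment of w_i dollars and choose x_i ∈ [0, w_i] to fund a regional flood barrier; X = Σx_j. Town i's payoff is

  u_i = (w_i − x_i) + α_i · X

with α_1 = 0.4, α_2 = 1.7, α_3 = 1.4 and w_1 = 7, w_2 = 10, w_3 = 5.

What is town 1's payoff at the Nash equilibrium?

13

∂u_i/∂x_i = α_i − 1, so town i contributes w_i if α_i > 1, else 0.
α_i > 1 for i ∈ {2, 3}; NE contributions (0, 10, 5), X = 15.
u_1 = (7 − 0) + 0.4·15 = 13.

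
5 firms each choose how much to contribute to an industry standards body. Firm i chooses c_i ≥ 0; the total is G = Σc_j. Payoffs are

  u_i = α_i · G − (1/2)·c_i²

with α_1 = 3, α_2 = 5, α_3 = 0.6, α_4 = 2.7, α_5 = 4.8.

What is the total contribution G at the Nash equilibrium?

16.1

Firm i's FOC: ∂u_i/∂c_i = α_i − c_i = 0, so c_i* = α_i.
NE contributions = (3, 5, 0.6, 2.7, 4.8); G = 16.1.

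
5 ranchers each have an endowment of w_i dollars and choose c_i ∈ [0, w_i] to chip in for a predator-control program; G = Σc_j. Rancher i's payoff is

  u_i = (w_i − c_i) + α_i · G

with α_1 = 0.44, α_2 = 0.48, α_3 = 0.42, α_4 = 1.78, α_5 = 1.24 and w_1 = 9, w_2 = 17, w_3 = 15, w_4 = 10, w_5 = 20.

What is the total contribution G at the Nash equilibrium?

30

∂u_i/∂c_i = α_i − 1, so rancher i contributes w_i if α_i > 1, else 0.
α_i > 1 for i ∈ {4, 5}; NE contributions (0, 0, 0, 10, 20), G = 30.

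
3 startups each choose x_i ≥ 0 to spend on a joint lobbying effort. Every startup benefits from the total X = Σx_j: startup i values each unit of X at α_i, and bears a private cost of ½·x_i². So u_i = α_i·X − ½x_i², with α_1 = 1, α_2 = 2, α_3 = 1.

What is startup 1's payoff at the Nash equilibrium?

3.5

Startup i's FOC: ∂u_i/∂x_i = α_i − x_i = 0, so x_i* = α_i.
NE contributions = (1, 2, 1); X = 4.
u_1 = α_1·X − ½·(x_1)² = 1·4 − ½·1² = 3.5.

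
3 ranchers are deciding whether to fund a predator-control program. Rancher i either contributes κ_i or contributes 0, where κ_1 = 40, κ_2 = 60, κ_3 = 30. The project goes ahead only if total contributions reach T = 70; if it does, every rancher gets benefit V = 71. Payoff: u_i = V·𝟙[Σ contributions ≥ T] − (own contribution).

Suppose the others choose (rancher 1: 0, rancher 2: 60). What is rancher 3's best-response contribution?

30

Others' total = 60. Contributing 30 brings total to 90 ≥ 70: gain V − κ_3 = 41.
Best response: 30.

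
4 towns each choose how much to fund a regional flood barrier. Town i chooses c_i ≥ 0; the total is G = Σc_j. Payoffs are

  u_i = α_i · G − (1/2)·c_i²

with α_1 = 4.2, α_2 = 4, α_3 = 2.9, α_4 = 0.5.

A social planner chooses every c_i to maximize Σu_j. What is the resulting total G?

46.4

Planner FOC: ∂(Σu_j)/∂c_i = (Σα_j) − c_i = 0, so c_i^SO = Σα_j = 11.6 for every i; G^SO = 46.4.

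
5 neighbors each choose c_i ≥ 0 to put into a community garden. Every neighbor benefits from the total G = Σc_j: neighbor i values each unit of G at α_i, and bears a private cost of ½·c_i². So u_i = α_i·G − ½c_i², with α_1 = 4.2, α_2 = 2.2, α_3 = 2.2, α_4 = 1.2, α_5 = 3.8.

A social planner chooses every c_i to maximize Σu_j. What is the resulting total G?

68

Planner FOC: ∂(Σu_j)/∂c_i = (Σα_j) − c_i = 0, so c_i^SO = Σα_j = 13.6 for every i; G^SO = 68.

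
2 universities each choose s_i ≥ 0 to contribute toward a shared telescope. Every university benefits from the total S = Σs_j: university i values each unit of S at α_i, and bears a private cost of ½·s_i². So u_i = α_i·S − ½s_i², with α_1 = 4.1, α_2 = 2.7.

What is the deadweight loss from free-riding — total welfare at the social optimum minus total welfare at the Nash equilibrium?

University i's FOC: ∂u_i/∂s_i = α_i − s_i = 0, so s_i* = α_i.
NE contributions = (4.1, 2.7); S = 6.8.
W^NE = (Σα)·S − ½Σα_i² = 6.8² − ½·24.1 = 34.19.
Planner sets s_i = Σα_j = 6.8 for every i, so S^SO = 2·6.8 = 13.6.
W^SO = (Σα)·S^SO − ½·2·(Σα)² = (2/2)·6.8² = 46.24.
Deadweight loss = W^SO − W^NE = 12.05.

12.05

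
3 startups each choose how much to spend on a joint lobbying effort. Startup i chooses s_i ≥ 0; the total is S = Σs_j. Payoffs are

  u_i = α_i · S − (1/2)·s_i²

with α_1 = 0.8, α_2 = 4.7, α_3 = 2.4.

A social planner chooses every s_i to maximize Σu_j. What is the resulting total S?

Planner FOC: ∂(Σu_j)/∂s_i = (Σα_j) − s_i = 0, so s_i^SO = Σα_j = 7.9 for every i; S^SO = 23.7.

23.7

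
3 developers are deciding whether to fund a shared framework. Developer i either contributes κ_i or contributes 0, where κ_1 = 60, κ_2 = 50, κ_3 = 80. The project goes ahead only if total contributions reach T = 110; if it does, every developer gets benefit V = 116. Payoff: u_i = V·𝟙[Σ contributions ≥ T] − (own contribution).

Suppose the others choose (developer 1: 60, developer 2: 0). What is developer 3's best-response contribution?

Others' total = 60. Contributing 80 brings total to 140 ≥ 110: gain V − κ_3 = 36.
Best response: 80.

80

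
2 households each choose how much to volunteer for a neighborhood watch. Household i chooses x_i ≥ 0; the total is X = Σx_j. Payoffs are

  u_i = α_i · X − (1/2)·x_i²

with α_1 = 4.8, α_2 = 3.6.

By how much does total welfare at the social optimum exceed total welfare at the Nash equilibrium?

18

Household i's FOC: ∂u_i/∂x_i = α_i − x_i = 0, so x_i* = α_i.
NE contributions = (4.8, 3.6); X = 8.4.
W^NE = (Σα)·X − ½Σα_i² = 8.4² − ½·36 = 52.56.
Planner sets x_i = Σα_j = 8.4 for every i, so X^SO = 2·8.4 = 16.8.
W^SO = (Σα)·X^SO − ½·2·(Σα)² = (2/2)·8.4² = 70.56.
Deadweight loss = W^SO − W^NE = 18.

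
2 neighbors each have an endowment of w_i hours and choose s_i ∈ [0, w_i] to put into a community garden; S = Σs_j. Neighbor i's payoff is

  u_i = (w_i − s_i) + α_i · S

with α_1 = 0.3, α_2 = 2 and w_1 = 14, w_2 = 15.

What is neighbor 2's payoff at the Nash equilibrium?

∂u_i/∂s_i = α_i − 1, so neighbor i contributes w_i if α_i > 1, else 0.
α_i > 1 for i ∈ {2}; NE contributions (0, 15), S = 15.
u_2 = (15 − 15) + 2·15 = 30.

30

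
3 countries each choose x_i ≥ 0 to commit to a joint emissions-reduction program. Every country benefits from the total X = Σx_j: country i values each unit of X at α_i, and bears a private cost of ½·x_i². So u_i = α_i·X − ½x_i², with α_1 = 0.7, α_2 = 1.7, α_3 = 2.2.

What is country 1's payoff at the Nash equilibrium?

Country i's FOC: ∂u_i/∂x_i = α_i − x_i = 0, so x_i* = α_i.
NE contributions = (0.7, 1.7, 2.2); X = 4.6.
u_1 = α_1·X − ½·(x_1)² = 0.7·4.6 − ½·0.7² = 2.975.

2.975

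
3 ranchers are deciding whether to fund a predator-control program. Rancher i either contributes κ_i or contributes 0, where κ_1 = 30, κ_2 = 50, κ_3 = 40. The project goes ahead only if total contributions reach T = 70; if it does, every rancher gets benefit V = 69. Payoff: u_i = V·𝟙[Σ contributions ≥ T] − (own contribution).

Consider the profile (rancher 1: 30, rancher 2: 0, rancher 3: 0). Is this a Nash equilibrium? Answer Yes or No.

Total = 30 < 70: not provided.
Rancher 1 (pledges 30, payoff -30): dropping to 0 → total 0, payoff 0. Profitable deviation.

No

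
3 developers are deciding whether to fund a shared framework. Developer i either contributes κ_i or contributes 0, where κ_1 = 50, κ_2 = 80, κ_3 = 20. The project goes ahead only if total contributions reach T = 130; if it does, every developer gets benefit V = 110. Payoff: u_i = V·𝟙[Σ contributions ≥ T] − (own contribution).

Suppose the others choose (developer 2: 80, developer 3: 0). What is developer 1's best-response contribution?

Others' total = 80. Contributing 50 brings total to 130 ≥ 130: gain V − κ_1 = 60.
Best response: 50.

50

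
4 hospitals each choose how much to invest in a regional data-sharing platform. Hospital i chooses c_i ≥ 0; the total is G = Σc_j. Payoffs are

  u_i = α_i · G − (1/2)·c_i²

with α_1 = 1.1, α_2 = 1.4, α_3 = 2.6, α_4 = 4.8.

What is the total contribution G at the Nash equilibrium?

Hospital i's FOC: ∂u_i/∂c_i = α_i − c_i = 0, so c_i* = α_i.
NE contributions = (1.1, 1.4, 2.6, 4.8); G = 9.9.

9.9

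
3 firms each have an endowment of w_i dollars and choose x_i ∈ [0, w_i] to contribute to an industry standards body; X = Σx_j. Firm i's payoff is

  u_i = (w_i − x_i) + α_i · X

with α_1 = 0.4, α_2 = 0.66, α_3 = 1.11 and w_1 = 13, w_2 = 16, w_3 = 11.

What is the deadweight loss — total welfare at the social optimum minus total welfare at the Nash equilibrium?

∂u_i/∂x_i = α_i − 1, so firm i contributes w_i if α_i > 1, else 0.
α_i > 1 for i ∈ {3}; NE contributions (0, 0, 11), X = 11.
W^NE = Σw_i − X^NE + (Σα_i)·X^NE = 40 + 1.17·11 = 52.87.
Planner: ∂(Σu_j)/∂x_i = Σα_j − 1 = 1.17 > 0, so everyone contributes w_i; X^SO = 40, W^SO = 40 + 1.17·40 = 86.8.
Deadweight loss = 33.93.

33.93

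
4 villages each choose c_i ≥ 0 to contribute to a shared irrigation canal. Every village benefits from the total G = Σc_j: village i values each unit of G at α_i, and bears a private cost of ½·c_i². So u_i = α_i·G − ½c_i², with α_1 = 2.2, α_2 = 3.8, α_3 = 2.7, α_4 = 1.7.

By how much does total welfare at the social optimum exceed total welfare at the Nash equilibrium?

122.89

Village i's FOC: ∂u_i/∂c_i = α_i − c_i = 0, so c_i* = α_i.
NE contributions = (2.2, 3.8, 2.7, 1.7); G = 10.4.
W^NE = (Σα)·G − ½Σα_i² = 10.4² − ½·29.46 = 93.43.
Planner sets c_i = Σα_j = 10.4 for every i, so G^SO = 4·10.4 = 41.6.
W^SO = (Σα)·G^SO − ½·4·(Σα)² = (4/2)·10.4² = 216.32.
Deadweight loss = W^SO − W^NE = 122.89.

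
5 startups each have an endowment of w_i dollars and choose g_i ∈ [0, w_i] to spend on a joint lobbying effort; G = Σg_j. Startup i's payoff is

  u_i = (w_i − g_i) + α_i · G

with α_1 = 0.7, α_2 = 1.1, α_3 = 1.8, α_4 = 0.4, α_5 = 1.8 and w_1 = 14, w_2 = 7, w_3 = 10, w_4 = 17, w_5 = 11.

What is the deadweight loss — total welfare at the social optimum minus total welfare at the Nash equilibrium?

∂u_i/∂g_i = α_i − 1, so startup i contributes w_i if α_i > 1, else 0.
α_i > 1 for i ∈ {2, 3, 5}; NE contributions (0, 7, 10, 0, 11), G = 28.
W^NE = Σw_i − G^NE + (Σα_i)·G^NE = 59 + 4.8·28 = 193.4.
Planner: ∂(Σu_j)/∂g_i = Σα_j − 1 = 4.8 > 0, so everyone contributes w_i; G^SO = 59, W^SO = 59 + 4.8·59 = 342.2.
Deadweight loss = 148.8.

148.8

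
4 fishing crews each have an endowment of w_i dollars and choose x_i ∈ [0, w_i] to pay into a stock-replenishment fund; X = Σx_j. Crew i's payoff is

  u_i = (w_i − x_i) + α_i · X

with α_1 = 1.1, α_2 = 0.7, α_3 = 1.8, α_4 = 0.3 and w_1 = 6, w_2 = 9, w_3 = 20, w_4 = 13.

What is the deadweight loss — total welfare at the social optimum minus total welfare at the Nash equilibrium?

∂u_i/∂x_i = α_i − 1, so crew i contributes w_i if α_i > 1, else 0.
α_i > 1 for i ∈ {1, 3}; NE contributions (6, 0, 20, 0), X = 26.
W^NE = Σw_i − X^NE + (Σα_i)·X^NE = 48 + 2.9·26 = 123.4.
Planner: ∂(Σu_j)/∂x_i = Σα_j − 1 = 2.9 > 0, so everyone contributes w_i; X^SO = 48, W^SO = 48 + 2.9·48 = 187.2.
Deadweight loss = 63.8.

63.8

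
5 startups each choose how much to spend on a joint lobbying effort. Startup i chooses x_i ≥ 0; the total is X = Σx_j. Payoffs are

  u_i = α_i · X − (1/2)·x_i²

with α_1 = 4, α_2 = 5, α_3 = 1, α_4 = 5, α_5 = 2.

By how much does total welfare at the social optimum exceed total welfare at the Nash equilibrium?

469

Startup i's FOC: ∂u_i/∂x_i = α_i − x_i = 0, so x_i* = α_i.
NE contributions = (4, 5, 1, 5, 2); X = 17.
W^NE = (Σα)·X − ½Σα_i² = 17² − ½·71 = 253.5.
Planner sets x_i = Σα_j = 17 for every i, so X^SO = 5·17 = 85.
W^SO = (Σα)·X^SO − ½·5·(Σα)² = (5/2)·17² = 722.5.
Deadweight loss = W^SO − W^NE = 469.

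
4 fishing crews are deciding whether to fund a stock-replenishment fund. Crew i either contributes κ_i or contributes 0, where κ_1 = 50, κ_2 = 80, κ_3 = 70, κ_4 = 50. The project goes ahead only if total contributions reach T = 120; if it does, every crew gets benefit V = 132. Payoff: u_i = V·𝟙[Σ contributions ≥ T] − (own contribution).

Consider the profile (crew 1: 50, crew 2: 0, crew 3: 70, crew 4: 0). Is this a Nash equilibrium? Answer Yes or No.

Total = 120 ≥ 120: provided.
Crew 1 (pledges 50, payoff 82): dropping to 0 → total 70, payoff 0. No gain.
Crew 2 (pledges 0, payoff 132): pledging 80 → total 200, payoff 52. No gain.
Crew 3 (pledges 70, payoff 62): dropping to 0 → total 50, payoff 0. No gain.
Crew 4 (pledges 0, payoff 132): pledging 50 → total 170, payoff 82. No gain.

Yes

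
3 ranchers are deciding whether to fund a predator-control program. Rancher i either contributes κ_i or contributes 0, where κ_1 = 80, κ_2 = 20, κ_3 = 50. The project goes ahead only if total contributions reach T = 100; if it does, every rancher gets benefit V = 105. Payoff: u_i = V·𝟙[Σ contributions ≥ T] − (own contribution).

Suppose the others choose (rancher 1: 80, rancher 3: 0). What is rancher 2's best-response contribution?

Others' total = 80. Contributing 20 brings total to 100 ≥ 100: gain V − κ_2 = 85.
Best response: 20.

20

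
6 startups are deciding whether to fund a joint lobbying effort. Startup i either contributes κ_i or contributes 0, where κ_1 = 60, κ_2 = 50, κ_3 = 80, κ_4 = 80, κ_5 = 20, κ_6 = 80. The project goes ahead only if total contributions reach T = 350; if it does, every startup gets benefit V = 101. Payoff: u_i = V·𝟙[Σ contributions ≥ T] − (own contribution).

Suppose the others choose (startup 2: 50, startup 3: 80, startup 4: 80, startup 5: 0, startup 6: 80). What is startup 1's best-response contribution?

Others' total = 290. Contributing 60 brings total to 350 ≥ 350: gain V − κ_1 = 41.
Best response: 60.

60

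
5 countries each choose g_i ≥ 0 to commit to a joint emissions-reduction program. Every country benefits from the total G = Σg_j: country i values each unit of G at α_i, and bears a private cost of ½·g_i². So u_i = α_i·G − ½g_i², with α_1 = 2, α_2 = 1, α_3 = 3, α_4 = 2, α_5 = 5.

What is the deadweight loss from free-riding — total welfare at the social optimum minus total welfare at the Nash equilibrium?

275

Country i's FOC: ∂u_i/∂g_i = α_i − g_i = 0, so g_i* = α_i.
NE contributions = (2, 1, 3, 2, 5); G = 13.
W^NE = (Σα)·G − ½Σα_i² = 13² − ½·43 = 147.5.
Planner sets g_i = Σα_j = 13 for every i, so G^SO = 5·13 = 65.
W^SO = (Σα)·G^SO − ½·5·(Σα)² = (5/2)·13² = 422.5.
Deadweight loss = W^SO − W^NE = 275.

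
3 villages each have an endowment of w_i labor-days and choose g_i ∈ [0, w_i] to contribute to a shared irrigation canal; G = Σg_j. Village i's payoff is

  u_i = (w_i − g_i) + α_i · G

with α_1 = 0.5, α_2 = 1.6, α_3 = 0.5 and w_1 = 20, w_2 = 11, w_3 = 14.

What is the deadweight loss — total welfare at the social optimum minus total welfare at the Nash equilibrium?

∂u_i/∂g_i = α_i − 1, so village i contributes w_i if α_i > 1, else 0.
α_i > 1 for i ∈ {2}; NE contributions (0, 11, 0), G = 11.
W^NE = Σw_i − G^NE + (Σα_i)·G^NE = 45 + 1.6·11 = 62.6.
Planner: ∂(Σu_j)/∂g_i = Σα_j − 1 = 1.6 > 0, so everyone contributes w_i; G^SO = 45, W^SO = 45 + 1.6·45 = 117.
Deadweight loss = 54.4.

54.4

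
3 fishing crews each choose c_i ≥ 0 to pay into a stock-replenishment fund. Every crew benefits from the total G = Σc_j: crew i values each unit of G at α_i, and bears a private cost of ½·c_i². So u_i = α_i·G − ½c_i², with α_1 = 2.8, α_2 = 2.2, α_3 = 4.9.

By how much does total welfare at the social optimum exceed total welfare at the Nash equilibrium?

67.35

Crew i's FOC: ∂u_i/∂c_i = α_i − c_i = 0, so c_i* = α_i.
NE contributions = (2.8, 2.2, 4.9); G = 9.9.
W^NE = (Σα)·G − ½Σα_i² = 9.9² − ½·36.69 = 79.665.
Planner sets c_i = Σα_j = 9.9 for every i, so G^SO = 3·9.9 = 29.7.
W^SO = (Σα)·G^SO − ½·3·(Σα)² = (3/2)·9.9² = 147.015.
Deadweight loss = W^SO − W^NE = 67.35.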